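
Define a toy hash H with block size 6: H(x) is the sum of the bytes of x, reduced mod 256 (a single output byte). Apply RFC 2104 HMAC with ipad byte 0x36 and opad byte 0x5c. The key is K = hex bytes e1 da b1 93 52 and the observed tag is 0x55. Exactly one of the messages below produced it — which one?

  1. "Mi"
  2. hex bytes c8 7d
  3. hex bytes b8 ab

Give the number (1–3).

3

Key hex bytes e1 da b1 93 52 is 5 bytes ≤ B = 6; zero-pad to 6 bytes: K' = e1 da b1 93 52 00.
K' ⊕ ipad = d7 ec 87 a5 64 36; K' ⊕ opad = bd 86 ed cf 0e 5c.
m1: inner = H(d7 ec 87 a5 64 36 4d 69) = 3f; tag = H(bd 86 ed cf 0e 5c 3f) = a8
m2: inner = H(d7 ec 87 a5 64 36 c8 7d) = ce; tag = H(bd 86 ed cf 0e 5c ce) = 37
m3: inner = H(d7 ec 87 a5 64 36 b8 ab) = ec; tag = H(bd 86 ed cf 0e 5c ec) = 55 ← matches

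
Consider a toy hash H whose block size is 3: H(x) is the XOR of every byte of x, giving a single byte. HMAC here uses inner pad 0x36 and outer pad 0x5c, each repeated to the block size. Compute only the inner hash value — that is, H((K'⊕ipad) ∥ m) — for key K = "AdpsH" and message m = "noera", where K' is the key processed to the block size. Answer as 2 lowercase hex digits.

Key "AdpsH" = 41 64 70 73 48 is 5 bytes > B = 3, so hash it first: H(key) = 6e, then zero-pad to 3 bytes: K' = 6e 00 00.
K' ⊕ ipad = 58 36 36.
Inner input = 58 36 36 ∥ 6e 6f 65 72 61.
Inner hash: XOR 58⊕36⊕36⊕6e⊕6f⊕65⊕72⊕61 = 2f.

2f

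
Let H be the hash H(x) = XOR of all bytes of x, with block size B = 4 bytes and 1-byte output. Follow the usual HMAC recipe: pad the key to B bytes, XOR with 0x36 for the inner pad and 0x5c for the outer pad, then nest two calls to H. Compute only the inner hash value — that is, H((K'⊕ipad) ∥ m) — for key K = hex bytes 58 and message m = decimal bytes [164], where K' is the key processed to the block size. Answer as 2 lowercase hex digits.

fc

Key hex bytes 58 is 1 byte ≤ B = 4; zero-pad to 4 bytes: K' = 58 00 00 00.
K' ⊕ ipad = 6e 36 36 36.
Inner input = 6e 36 36 36 ∥ a4.
Inner hash: XOR 6e⊕36⊕36⊕36⊕a4 = fc.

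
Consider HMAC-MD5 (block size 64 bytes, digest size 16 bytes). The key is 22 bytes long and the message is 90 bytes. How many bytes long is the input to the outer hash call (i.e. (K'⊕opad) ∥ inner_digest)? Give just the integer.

Key is 22 ≤ 64 bytes, zero-padded: |K'| = 64.
Outer input = (K'⊕opad) ∥ H(inner) → 64 + 16 = 80 bytes.

80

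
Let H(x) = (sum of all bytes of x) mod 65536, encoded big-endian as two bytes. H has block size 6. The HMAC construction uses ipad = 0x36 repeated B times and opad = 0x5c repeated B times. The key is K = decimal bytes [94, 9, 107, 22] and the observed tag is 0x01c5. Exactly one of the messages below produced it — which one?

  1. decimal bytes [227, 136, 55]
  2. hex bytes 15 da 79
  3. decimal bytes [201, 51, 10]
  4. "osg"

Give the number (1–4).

Key decimal bytes [94, 9, 107, 22] = 5e 09 6b 16 is 4 bytes ≤ B = 6; zero-pad to 6 bytes: K' = 5e 09 6b 16 00 00.
K' ⊕ ipad = 68 3f 5d 20 36 36; K' ⊕ opad = 02 55 37 4a 5c 5c.
m1: inner = H(68 3f 5d 20 36 36 e3 88 37) = 03 32; tag = H(02 55 37 4a 5c 5c 03 32) = 01c5 ← matches
m2: inner = H(68 3f 5d 20 36 36 15 da 79) = 02 f8; tag = H(02 55 37 4a 5c 5c 02 f8) = 028a
m3: inner = H(68 3f 5d 20 36 36 c9 33 0a) = 02 96; tag = H(02 55 37 4a 5c 5c 02 96) = 0228
m4: inner = H(68 3f 5d 20 36 36 6f 73 67) = 02 d9; tag = H(02 55 37 4a 5c 5c 02 d9) = 026b

1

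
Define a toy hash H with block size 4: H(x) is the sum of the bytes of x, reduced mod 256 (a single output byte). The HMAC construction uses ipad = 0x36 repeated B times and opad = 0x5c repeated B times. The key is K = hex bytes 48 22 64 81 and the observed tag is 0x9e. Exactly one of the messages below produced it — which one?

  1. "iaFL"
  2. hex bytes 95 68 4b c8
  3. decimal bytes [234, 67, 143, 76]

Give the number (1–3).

1

Key hex bytes 48 22 64 81 is exactly B = 4 bytes: K' = 48 22 64 81.
K' ⊕ ipad = 7e 14 52 b7; K' ⊕ opad = 14 7e 38 dd.
m1: inner = H(7e 14 52 b7 69 61 46 4c) = f7; tag = H(14 7e 38 dd f7) = 9e ← matches
m2: inner = H(7e 14 52 b7 95 68 4b c8) = ab; tag = H(14 7e 38 dd ab) = 52
m3: inner = H(7e 14 52 b7 ea 43 8f 4c) = a3; tag = H(14 7e 38 dd a3) = 4a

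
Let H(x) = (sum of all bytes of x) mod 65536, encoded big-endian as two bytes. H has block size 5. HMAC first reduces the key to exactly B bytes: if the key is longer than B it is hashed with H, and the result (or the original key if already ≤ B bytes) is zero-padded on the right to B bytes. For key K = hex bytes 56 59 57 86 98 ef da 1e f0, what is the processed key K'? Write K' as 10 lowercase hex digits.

|K| = 9 > B = 5, so first hash the key.
H(K): sum = 86+89+87+134+152+239+218+30+240 = 1275 → 04 fb.
Zero-pad H(K) = 04 fb to 5 bytes: K' = 04 fb 00 00 00.

04fb000000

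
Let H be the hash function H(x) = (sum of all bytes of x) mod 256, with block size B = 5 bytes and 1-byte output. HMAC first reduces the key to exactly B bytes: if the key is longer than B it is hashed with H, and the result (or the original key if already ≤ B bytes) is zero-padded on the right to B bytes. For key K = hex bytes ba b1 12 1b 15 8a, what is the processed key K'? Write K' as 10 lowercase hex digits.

3700000000

|K| = 6 > B = 5, so first hash the key.
H(K): sum = 186+177+18+27+21+138 = 567; mod 256 = 55 → 37.
Zero-pad H(K) = 37 to 5 bytes: K' = 37 00 00 00 00.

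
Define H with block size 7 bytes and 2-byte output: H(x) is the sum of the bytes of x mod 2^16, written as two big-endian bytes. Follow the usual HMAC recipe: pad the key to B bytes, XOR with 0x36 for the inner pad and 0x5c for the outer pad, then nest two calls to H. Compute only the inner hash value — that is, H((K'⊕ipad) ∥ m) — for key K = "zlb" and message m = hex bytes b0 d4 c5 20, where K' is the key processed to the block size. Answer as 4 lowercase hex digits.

043b

Key "zlb" = 7a 6c 62 is 3 bytes ≤ B = 7; zero-pad to 7 bytes: K' = 7a 6c 62 00 00 00 00.
K' ⊕ ipad = 4c 5a 54 36 36 36 36.
Inner input = 4c 5a 54 36 36 36 36 ∥ b0 d4 c5 20.
Inner hash: sum = 76+90+84+54+54+54+54+176+212+197+32 = 1083 → 04 3b.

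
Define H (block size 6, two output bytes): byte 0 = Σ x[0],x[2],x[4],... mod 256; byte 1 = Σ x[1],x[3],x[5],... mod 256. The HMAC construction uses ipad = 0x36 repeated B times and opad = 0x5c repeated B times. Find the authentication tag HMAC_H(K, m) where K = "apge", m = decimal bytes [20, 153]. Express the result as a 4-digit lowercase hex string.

Key "apge" = 61 70 67 65 is 4 bytes ≤ B = 6; zero-pad to 6 bytes: K' = 61 70 67 65 00 00.
K' ⊕ ipad = 57 46 51 53 36 36.  K' ⊕ opad = 3d 2c 3b 39 5c 5c.
Inner input = (K'⊕ipad) ∥ m = 57 46 51 53 36 36 ∥ 14 99.
Inner hash: even-index sum = 242 mod 256 = 242; odd-index sum = 360 mod 256 = 104 → f2 68.
Outer input = (K'⊕opad) ∥ inner = 3d 2c 3b 39 5c 5c ∥ f2 68.
Outer hash (tag): even-index sum = 454 mod 256 = 198; odd-index sum = 297 mod 256 = 41 → c6 29.

c629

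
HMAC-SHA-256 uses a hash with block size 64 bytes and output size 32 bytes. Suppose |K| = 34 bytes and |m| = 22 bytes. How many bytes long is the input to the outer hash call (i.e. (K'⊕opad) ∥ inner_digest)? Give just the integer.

Key is 34 ≤ 64 bytes, zero-padded: |K'| = 64.
Outer input = (K'⊕opad) ∥ H(inner) → 64 + 32 = 96 bytes.

96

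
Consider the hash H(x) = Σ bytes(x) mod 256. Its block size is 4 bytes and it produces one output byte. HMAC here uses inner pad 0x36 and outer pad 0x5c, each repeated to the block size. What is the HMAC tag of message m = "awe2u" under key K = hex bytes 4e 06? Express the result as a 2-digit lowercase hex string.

Key hex bytes 4e 06 is 2 bytes ≤ B = 4; zero-pad to 4 bytes: K' = 4e 06 00 00.
K' ⊕ ipad = 78 30 36 36.  K' ⊕ opad = 12 5a 5c 5c.
Inner input = (K'⊕ipad) ∥ m = 78 30 36 36 ∥ 61 77 65 32 75.
Inner hash: sum = 120+48+54+54+97+119+101+50+117 = 760; mod 256 = 248 → f8.
Outer input = (K'⊕opad) ∥ inner = 12 5a 5c 5c ∥ f8.
Outer hash (tag): sum = 18+90+92+92+248 = 540; mod 256 = 28 → 1c.

1c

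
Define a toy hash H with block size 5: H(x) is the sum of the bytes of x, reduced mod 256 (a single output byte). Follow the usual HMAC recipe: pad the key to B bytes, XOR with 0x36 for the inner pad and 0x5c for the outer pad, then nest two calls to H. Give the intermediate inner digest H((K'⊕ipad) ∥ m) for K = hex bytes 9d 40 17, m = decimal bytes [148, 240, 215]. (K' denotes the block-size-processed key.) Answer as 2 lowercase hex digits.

Key hex bytes 9d 40 17 is 3 bytes ≤ B = 5; zero-pad to 5 bytes: K' = 9d 40 17 00 00.
K' ⊕ ipad = ab 76 21 36 36.
Inner input = ab 76 21 36 36 ∥ 94 f0 d7.
Inner hash: sum = 171+118+33+54+54+148+240+215 = 1033; mod 256 = 9 → 09.

09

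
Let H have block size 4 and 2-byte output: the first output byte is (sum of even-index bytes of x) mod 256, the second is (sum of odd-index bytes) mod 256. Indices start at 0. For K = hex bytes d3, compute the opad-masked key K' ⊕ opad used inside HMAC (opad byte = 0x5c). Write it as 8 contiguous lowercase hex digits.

8f5c5c5c

Key hex bytes d3 is 1 byte ≤ B = 4; zero-pad to 4 bytes: K' = d3 00 00 00.
XOR each byte with 0x5c: d3⊕5c=8f, 00⊕5c=5c, 00⊕5c=5c, 00⊕5c=5c.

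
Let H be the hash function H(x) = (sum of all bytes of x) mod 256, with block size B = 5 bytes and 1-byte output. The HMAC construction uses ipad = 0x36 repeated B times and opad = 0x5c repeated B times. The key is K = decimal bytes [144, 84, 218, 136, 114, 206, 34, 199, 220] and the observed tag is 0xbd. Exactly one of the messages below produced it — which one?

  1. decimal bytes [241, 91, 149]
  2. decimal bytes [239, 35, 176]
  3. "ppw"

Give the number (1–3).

1

Key decimal bytes [144, 84, 218, 136, 114, 206, 34, 199, 220] = 90 54 da 88 72 ce 22 c7 dc is 9 bytes > B = 5, so hash it first: H(key) = 4b, then zero-pad to 5 bytes: K' = 4b 00 00 00 00.
K' ⊕ ipad = 7d 36 36 36 36; K' ⊕ opad = 17 5c 5c 5c 5c.
m1: inner = H(7d 36 36 36 36 f1 5b 95) = 36; tag = H(17 5c 5c 5c 5c 36) = bd ← matches
m2: inner = H(7d 36 36 36 36 ef 23 b0) = 17; tag = H(17 5c 5c 5c 5c 17) = 9e
m3: inner = H(7d 36 36 36 36 70 70 77) = ac; tag = H(17 5c 5c 5c 5c ac) = 33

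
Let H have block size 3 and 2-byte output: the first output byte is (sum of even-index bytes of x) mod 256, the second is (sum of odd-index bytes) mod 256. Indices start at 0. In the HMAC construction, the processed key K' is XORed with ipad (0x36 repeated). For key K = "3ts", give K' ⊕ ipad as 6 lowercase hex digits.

Key "3ts" = 33 74 73 is exactly B = 3 bytes: K' = 33 74 73.
XOR each byte with 0x36: 33⊕36=05, 74⊕36=42, 73⊕36=45.

054245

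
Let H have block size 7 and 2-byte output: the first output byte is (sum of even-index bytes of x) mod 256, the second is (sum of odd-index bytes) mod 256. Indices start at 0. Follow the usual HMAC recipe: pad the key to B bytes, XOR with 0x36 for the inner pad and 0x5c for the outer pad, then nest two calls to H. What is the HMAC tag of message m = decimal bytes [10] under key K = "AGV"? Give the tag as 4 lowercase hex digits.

Key "AGV" = 41 47 56 is 3 bytes ≤ B = 7; zero-pad to 7 bytes: K' = 41 47 56 00 00 00 00.
K' ⊕ ipad = 77 71 60 36 36 36 36.  K' ⊕ opad = 1d 1b 0a 5c 5c 5c 5c.
Inner input = (K'⊕ipad) ∥ m = 77 71 60 36 36 36 36 ∥ 0a.
Inner hash: even-index sum = 323 mod 256 = 67; odd-index sum = 231 mod 256 = 231 → 43 e7.
Outer input = (K'⊕opad) ∥ inner = 1d 1b 0a 5c 5c 5c 5c ∥ 43 e7.
Outer hash (tag): even-index sum = 454 mod 256 = 198; odd-index sum = 278 mod 256 = 22 → c6 16.

c616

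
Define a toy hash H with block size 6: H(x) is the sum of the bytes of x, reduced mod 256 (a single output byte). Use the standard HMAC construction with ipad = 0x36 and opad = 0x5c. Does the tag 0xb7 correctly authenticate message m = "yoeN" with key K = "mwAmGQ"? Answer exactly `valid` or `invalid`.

invalid

Key "mwAmGQ" = 6d 77 41 6d 47 51 is exactly B = 6 bytes: K' = 6d 77 41 6d 47 51.
K' ⊕ ipad = 5b 41 77 5b 71 67; K' ⊕ opad = 31 2b 1d 31 1b 0d.
Inner hash: sum = 91+65+119+91+113+103+121+111+101+78 = 993; mod 256 = 225 → e1.
Outer hash (recomputed tag): sum = 49+43+29+49+27+13+225 = 435; mod 256 = 179 → b3.
Recomputed tag = b3; claimed = b7 → mismatch.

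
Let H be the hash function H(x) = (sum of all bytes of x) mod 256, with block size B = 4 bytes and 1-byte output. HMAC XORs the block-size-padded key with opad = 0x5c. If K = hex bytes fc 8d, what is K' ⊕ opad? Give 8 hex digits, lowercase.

Key hex bytes fc 8d is 2 bytes ≤ B = 4; zero-pad to 4 bytes: K' = fc 8d 00 00.
XOR each byte with 0x5c: fc⊕5c=a0, 8d⊕5c=d1, 00⊕5c=5c, 00⊕5c=5c.

a0d15c5c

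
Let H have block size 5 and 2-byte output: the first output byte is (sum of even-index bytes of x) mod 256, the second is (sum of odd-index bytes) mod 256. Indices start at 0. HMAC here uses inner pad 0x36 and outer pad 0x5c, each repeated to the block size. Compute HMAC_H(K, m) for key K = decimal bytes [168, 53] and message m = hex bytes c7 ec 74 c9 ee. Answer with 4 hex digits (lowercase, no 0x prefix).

Key decimal bytes [168, 53] = a8 35 is 2 bytes ≤ B = 5; zero-pad to 5 bytes: K' = a8 35 00 00 00.
K' ⊕ ipad = 9e 03 36 36 36.  K' ⊕ opad = f4 69 5c 5c 5c.
Inner input = (K'⊕ipad) ∥ m = 9e 03 36 36 36 ∥ c7 ec 74 c9 ee.
Inner hash: even-index sum = 703 mod 256 = 191; odd-index sum = 610 mod 256 = 98 → bf 62.
Outer input = (K'⊕opad) ∥ inner = f4 69 5c 5c 5c ∥ bf 62.
Outer hash (tag): even-index sum = 526 mod 256 = 14; odd-index sum = 388 mod 256 = 132 → 0e 84.

0e84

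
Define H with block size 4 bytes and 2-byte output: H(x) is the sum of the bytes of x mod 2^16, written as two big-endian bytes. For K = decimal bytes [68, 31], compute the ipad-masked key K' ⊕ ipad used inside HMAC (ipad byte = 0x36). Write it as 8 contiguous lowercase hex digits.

Key decimal bytes [68, 31] = 44 1f is 2 bytes ≤ B = 4; zero-pad to 4 bytes: K' = 44 1f 00 00.
XOR each byte with 0x36: 44⊕36=72, 1f⊕36=29, 00⊕36=36, 00⊕36=36.

72293636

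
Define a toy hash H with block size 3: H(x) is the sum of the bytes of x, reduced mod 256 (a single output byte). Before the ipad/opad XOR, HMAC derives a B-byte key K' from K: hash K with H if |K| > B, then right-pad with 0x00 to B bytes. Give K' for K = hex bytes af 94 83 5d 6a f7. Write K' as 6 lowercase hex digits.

840000

|K| = 6 > B = 3, so first hash the key.
H(K): sum = 175+148+131+93+106+247 = 900; mod 256 = 132 → 84.
Zero-pad H(K) = 84 to 3 bytes: K' = 84 00 00.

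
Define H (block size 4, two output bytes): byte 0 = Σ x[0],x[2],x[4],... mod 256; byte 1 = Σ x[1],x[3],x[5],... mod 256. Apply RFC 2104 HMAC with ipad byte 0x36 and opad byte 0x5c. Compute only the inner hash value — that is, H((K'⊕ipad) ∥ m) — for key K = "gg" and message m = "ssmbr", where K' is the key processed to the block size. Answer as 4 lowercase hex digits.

d95c

Key "gg" = 67 67 is 2 bytes ≤ B = 4; zero-pad to 4 bytes: K' = 67 67 00 00.
K' ⊕ ipad = 51 51 36 36.
Inner input = 51 51 36 36 ∥ 73 73 6d 62 72.
Inner hash: even-index sum = 473 mod 256 = 217; odd-index sum = 348 mod 256 = 92 → d9 5c.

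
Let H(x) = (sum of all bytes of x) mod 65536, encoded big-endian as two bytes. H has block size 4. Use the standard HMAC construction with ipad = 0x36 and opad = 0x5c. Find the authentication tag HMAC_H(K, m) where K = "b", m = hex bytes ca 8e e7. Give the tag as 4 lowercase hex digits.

Key "b" = 62 is 1 byte ≤ B = 4; zero-pad to 4 bytes: K' = 62 00 00 00.
K' ⊕ ipad = 54 36 36 36.  K' ⊕ opad = 3e 5c 5c 5c.
Inner input = (K'⊕ipad) ∥ m = 54 36 36 36 ∥ ca 8e e7.
Inner hash: sum = 84+54+54+54+202+142+231 = 821 → 03 35.
Outer input = (K'⊕opad) ∥ inner = 3e 5c 5c 5c ∥ 03 35.
Outer hash (tag): sum = 62+92+92+92+3+53 = 394 → 01 8a.

018a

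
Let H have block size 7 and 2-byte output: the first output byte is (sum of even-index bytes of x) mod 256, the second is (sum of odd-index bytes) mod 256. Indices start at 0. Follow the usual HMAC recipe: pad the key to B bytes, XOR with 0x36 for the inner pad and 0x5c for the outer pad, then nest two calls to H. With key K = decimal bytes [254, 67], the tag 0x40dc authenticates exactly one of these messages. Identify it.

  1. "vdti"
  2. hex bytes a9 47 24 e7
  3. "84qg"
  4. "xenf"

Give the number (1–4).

3

Key decimal bytes [254, 67] = fe 43 is 2 bytes ≤ B = 7; zero-pad to 7 bytes: K' = fe 43 00 00 00 00 00.
K' ⊕ ipad = c8 75 36 36 36 36 36; K' ⊕ opad = a2 1f 5c 5c 5c 5c 5c.
m1: inner = H(c8 75 36 36 36 36 36 76 64 74 69) = 37 cb; tag = H(a2 1f 5c 5c 5c 5c 5c 37 cb) = 810e
m2: inner = H(c8 75 36 36 36 36 36 a9 47 24 e7) = 98 ae; tag = H(a2 1f 5c 5c 5c 5c 5c 98 ae) = 646f
m3: inner = H(c8 75 36 36 36 36 36 38 34 71 67) = 05 8a; tag = H(a2 1f 5c 5c 5c 5c 5c 05 8a) = 40dc ← matches
m4: inner = H(c8 75 36 36 36 36 36 78 65 6e 66) = 35 c7; tag = H(a2 1f 5c 5c 5c 5c 5c 35 c7) = 7d0c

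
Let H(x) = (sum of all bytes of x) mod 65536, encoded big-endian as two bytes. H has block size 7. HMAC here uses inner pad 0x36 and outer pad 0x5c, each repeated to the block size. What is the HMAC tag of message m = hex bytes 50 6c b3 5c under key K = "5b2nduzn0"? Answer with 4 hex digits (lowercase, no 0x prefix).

02ce

Key "5b2nduzn0" = 35 62 32 6e 64 75 7a 6e 30 is 9 bytes > B = 7, so hash it first: H(key) = 03 28, then zero-pad to 7 bytes: K' = 03 28 00 00 00 00 00.
K' ⊕ ipad = 35 1e 36 36 36 36 36.  K' ⊕ opad = 5f 74 5c 5c 5c 5c 5c.
Inner input = (K'⊕ipad) ∥ m = 35 1e 36 36 36 36 36 ∥ 50 6c b3 5c.
Inner hash: sum = 53+30+54+54+54+54+54+80+108+179+92 = 812 → 03 2c.
Outer input = (K'⊕opad) ∥ inner = 5f 74 5c 5c 5c 5c 5c ∥ 03 2c.
Outer hash (tag): sum = 95+116+92+92+92+92+92+3+44 = 718 → 02 ce.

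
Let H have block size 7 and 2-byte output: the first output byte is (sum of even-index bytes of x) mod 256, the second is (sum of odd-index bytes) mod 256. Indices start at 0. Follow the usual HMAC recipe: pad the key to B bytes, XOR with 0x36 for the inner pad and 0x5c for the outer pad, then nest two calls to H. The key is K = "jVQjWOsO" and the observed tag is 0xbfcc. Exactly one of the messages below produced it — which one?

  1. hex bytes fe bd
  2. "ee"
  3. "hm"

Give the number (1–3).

Key "jVQjWOsO" = 6a 56 51 6a 57 4f 73 4f is 8 bytes > B = 7, so hash it first: H(key) = 85 5e, then zero-pad to 7 bytes: K' = 85 5e 00 00 00 00 00.
K' ⊕ ipad = b3 68 36 36 36 36 36; K' ⊕ opad = d9 02 5c 5c 5c 5c 5c.
m1: inner = H(b3 68 36 36 36 36 36 fe bd) = 12 d2; tag = H(d9 02 5c 5c 5c 5c 5c 12 d2) = bfcc ← matches
m2: inner = H(b3 68 36 36 36 36 36 65 65) = ba 39; tag = H(d9 02 5c 5c 5c 5c 5c ba 39) = 2674
m3: inner = H(b3 68 36 36 36 36 36 68 6d) = c2 3c; tag = H(d9 02 5c 5c 5c 5c 5c c2 3c) = 297c

1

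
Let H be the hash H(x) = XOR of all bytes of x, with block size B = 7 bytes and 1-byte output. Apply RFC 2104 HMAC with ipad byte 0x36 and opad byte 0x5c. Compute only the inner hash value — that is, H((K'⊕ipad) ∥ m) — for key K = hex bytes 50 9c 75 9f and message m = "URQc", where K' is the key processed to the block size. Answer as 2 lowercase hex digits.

Key hex bytes 50 9c 75 9f is 4 bytes ≤ B = 7; zero-pad to 7 bytes: K' = 50 9c 75 9f 00 00 00.
K' ⊕ ipad = 66 aa 43 a9 36 36 36.
Inner input = 66 aa 43 a9 36 36 36 ∥ 55 52 51 63.
Inner hash: XOR 66⊕aa⊕43⊕a9⊕36⊕36⊕36⊕55⊕52⊕51⊕63 = 25.

25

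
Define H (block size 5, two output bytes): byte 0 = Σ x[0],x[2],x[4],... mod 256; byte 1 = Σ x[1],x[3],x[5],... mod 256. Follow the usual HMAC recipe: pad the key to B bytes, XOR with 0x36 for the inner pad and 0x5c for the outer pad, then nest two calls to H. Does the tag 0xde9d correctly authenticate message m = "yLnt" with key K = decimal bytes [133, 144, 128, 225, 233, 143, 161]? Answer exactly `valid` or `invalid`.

valid

Key decimal bytes [133, 144, 128, 225, 233, 143, 161] = 85 90 80 e1 e9 8f a1 is 7 bytes > B = 5, so hash it first: H(key) = 8f 00, then zero-pad to 5 bytes: K' = 8f 00 00 00 00.
K' ⊕ ipad = b9 36 36 36 36; K' ⊕ opad = d3 5c 5c 5c 5c.
Inner hash: even-index sum = 485 mod 256 = 229; odd-index sum = 339 mod 256 = 83 → e5 53.
Outer hash (recomputed tag): even-index sum = 478 mod 256 = 222; odd-index sum = 413 mod 256 = 157 → de 9d.
Recomputed tag = de9d; claimed = de9d → match.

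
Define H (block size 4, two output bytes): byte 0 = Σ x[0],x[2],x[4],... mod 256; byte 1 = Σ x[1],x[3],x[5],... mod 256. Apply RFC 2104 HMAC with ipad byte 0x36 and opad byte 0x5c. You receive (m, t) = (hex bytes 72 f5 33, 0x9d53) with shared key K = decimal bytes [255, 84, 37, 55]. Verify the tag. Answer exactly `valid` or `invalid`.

invalid

Key decimal bytes [255, 84, 37, 55] = ff 54 25 37 is exactly B = 4 bytes: K' = ff 54 25 37.
K' ⊕ ipad = c9 62 13 01; K' ⊕ opad = a3 08 79 6b.
Inner hash: even-index sum = 385 mod 256 = 129; odd-index sum = 344 mod 256 = 88 → 81 58.
Outer hash (recomputed tag): even-index sum = 413 mod 256 = 157; odd-index sum = 203 mod 256 = 203 → 9d cb.
Recomputed tag = 9dcb; claimed = 9d53 → mismatch.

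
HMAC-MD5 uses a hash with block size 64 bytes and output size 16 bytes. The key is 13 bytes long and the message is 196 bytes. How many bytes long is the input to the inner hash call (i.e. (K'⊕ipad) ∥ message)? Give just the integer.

260

Key is 13 ≤ 64 bytes, zero-padded: |K'| = 64.
Inner input = (K'⊕ipad) ∥ m → 64 + 196 = 260 bytes.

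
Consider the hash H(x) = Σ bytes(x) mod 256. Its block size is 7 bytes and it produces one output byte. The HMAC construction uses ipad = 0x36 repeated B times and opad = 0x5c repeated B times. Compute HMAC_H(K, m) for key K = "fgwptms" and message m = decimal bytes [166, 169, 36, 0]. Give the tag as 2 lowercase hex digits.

Key "fgwptms" = 66 67 77 70 74 6d 73 is exactly B = 7 bytes: K' = 66 67 77 70 74 6d 73.
K' ⊕ ipad = 50 51 41 46 42 5b 45.  K' ⊕ opad = 3a 3b 2b 2c 28 31 2f.
Inner input = (K'⊕ipad) ∥ m = 50 51 41 46 42 5b 45 ∥ a6 a9 24 00.
Inner hash: sum = 80+81+65+70+66+91+69+166+169+36+0 = 893; mod 256 = 125 → 7d.
Outer input = (K'⊕opad) ∥ inner = 3a 3b 2b 2c 28 31 2f ∥ 7d.
Outer hash (tag): sum = 58+59+43+44+40+49+47+125 = 465; mod 256 = 209 → d1.

d1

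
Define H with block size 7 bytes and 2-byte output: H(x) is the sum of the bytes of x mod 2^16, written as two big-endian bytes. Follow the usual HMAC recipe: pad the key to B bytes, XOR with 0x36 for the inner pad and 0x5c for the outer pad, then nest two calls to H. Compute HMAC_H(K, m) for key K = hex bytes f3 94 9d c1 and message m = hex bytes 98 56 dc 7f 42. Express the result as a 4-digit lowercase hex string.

0425

Key hex bytes f3 94 9d c1 is 4 bytes ≤ B = 7; zero-pad to 7 bytes: K' = f3 94 9d c1 00 00 00.
K' ⊕ ipad = c5 a2 ab f7 36 36 36.  K' ⊕ opad = af c8 c1 9d 5c 5c 5c.
Inner input = (K'⊕ipad) ∥ m = c5 a2 ab f7 36 36 36 ∥ 98 56 dc 7f 42.
Inner hash: sum = 197+162+171+247+54+54+54+152+86+220+127+66 = 1590 → 06 36.
Outer input = (K'⊕opad) ∥ inner = af c8 c1 9d 5c 5c 5c ∥ 06 36.
Outer hash (tag): sum = 175+200+193+157+92+92+92+6+54 = 1061 → 04 25.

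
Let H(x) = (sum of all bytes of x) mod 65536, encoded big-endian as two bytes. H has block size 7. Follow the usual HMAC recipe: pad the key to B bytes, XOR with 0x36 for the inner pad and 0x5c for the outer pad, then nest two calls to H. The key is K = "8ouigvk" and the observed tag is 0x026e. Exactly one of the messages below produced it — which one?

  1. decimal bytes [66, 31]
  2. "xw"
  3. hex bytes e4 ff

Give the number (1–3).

Key "8ouigvk" = 38 6f 75 69 67 76 6b is exactly B = 7 bytes: K' = 38 6f 75 69 67 76 6b.
K' ⊕ ipad = 0e 59 43 5f 51 40 5d; K' ⊕ opad = 64 33 29 35 3b 2a 37.
m1: inner = H(0e 59 43 5f 51 40 5d 42 1f) = 02 58; tag = H(64 33 29 35 3b 2a 37 02 58) = 01eb
m2: inner = H(0e 59 43 5f 51 40 5d 78 77) = 02 e6; tag = H(64 33 29 35 3b 2a 37 02 e6) = 0279
m3: inner = H(0e 59 43 5f 51 40 5d e4 ff) = 03 da; tag = H(64 33 29 35 3b 2a 37 03 da) = 026e ← matches

3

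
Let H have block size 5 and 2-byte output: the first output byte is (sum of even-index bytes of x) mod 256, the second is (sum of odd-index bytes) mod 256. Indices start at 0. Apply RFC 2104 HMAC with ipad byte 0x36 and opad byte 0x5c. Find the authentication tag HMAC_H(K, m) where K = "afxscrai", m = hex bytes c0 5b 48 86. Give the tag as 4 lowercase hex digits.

Key "afxscrai" = 61 66 78 73 63 72 61 69 is 8 bytes > B = 5, so hash it first: H(key) = 9d b4, then zero-pad to 5 bytes: K' = 9d b4 00 00 00.
K' ⊕ ipad = ab 82 36 36 36.  K' ⊕ opad = c1 e8 5c 5c 5c.
Inner input = (K'⊕ipad) ∥ m = ab 82 36 36 36 ∥ c0 5b 48 86.
Inner hash: even-index sum = 504 mod 256 = 248; odd-index sum = 448 mod 256 = 192 → f8 c0.
Outer input = (K'⊕opad) ∥ inner = c1 e8 5c 5c 5c ∥ f8 c0.
Outer hash (tag): even-index sum = 569 mod 256 = 57; odd-index sum = 572 mod 256 = 60 → 39 3c.

393c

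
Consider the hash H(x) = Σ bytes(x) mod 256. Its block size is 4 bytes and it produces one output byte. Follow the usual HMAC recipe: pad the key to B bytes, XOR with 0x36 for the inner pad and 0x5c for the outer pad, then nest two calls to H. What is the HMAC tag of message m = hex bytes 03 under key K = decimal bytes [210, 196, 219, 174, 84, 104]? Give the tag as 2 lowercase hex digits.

Key decimal bytes [210, 196, 219, 174, 84, 104] = d2 c4 db ae 54 68 is 6 bytes > B = 4, so hash it first: H(key) = db, then zero-pad to 4 bytes: K' = db 00 00 00.
K' ⊕ ipad = ed 36 36 36.  K' ⊕ opad = 87 5c 5c 5c.
Inner input = (K'⊕ipad) ∥ m = ed 36 36 36 ∥ 03.
Inner hash: sum = 237+54+54+54+3 = 402; mod 256 = 146 → 92.
Outer input = (K'⊕opad) ∥ inner = 87 5c 5c 5c ∥ 92.
Outer hash (tag): sum = 135+92+92+92+146 = 557; mod 256 = 45 → 2d.

2d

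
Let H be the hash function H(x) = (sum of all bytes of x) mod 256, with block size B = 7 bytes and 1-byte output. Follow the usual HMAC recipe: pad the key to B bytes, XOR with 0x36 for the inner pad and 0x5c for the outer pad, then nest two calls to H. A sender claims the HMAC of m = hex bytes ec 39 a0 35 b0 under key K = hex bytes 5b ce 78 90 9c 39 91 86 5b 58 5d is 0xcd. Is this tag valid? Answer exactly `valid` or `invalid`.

invalid

Key hex bytes 5b ce 78 90 9c 39 91 86 5b 58 5d is 11 bytes > B = 7, so hash it first: H(key) = 2d, then zero-pad to 7 bytes: K' = 2d 00 00 00 00 00 00.
K' ⊕ ipad = 1b 36 36 36 36 36 36; K' ⊕ opad = 71 5c 5c 5c 5c 5c 5c.
Inner hash: sum = 27+54+54+54+54+54+54+236+57+160+53+176 = 1033; mod 256 = 9 → 09.
Outer hash (recomputed tag): sum = 113+92+92+92+92+92+92+9 = 674; mod 256 = 162 → a2.
Recomputed tag = a2; claimed = cd → mismatch.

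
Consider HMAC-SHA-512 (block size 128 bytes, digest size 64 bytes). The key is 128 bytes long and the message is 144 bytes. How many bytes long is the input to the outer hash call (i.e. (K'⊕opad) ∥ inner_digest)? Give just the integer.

Key is 128 ≤ 128 bytes, zero-padded: |K'| = 128.
Outer input = (K'⊕opad) ∥ H(inner) → 128 + 64 = 192 bytes.

192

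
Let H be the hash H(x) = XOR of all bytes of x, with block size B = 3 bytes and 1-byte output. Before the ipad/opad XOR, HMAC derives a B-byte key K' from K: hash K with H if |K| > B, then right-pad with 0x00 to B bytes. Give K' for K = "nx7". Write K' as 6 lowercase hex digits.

Key "nx7" = 6e 78 37 is exactly B = 3 bytes: K' = 6e 78 37.

6e7837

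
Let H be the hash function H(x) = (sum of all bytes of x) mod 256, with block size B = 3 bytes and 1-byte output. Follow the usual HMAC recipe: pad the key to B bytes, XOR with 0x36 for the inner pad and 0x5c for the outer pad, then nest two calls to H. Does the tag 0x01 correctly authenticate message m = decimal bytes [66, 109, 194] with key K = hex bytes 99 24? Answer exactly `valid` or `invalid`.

valid

Key hex bytes 99 24 is 2 bytes ≤ B = 3; zero-pad to 3 bytes: K' = 99 24 00.
K' ⊕ ipad = af 12 36; K' ⊕ opad = c5 78 5c.
Inner hash: sum = 175+18+54+66+109+194 = 616; mod 256 = 104 → 68.
Outer hash (recomputed tag): sum = 197+120+92+104 = 513; mod 256 = 1 → 01.
Recomputed tag = 01; claimed = 01 → match.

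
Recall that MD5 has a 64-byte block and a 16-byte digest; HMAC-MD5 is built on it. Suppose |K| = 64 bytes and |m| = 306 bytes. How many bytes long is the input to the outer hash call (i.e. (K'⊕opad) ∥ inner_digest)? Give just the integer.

80

Key is 64 ≤ 64 bytes, zero-padded: |K'| = 64.
Outer input = (K'⊕opad) ∥ H(inner) → 64 + 16 = 80 bytes.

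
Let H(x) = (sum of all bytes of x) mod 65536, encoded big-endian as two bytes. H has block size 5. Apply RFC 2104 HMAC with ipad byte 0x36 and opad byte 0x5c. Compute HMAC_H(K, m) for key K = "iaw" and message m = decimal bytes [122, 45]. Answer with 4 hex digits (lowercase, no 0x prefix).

Key "iaw" = 69 61 77 is 3 bytes ≤ B = 5; zero-pad to 5 bytes: K' = 69 61 77 00 00.
K' ⊕ ipad = 5f 57 41 36 36.  K' ⊕ opad = 35 3d 2b 5c 5c.
Inner input = (K'⊕ipad) ∥ m = 5f 57 41 36 36 ∥ 7a 2d.
Inner hash: sum = 95+87+65+54+54+122+45 = 522 → 02 0a.
Outer input = (K'⊕opad) ∥ inner = 35 3d 2b 5c 5c ∥ 02 0a.
Outer hash (tag): sum = 53+61+43+92+92+2+10 = 353 → 01 61.

0161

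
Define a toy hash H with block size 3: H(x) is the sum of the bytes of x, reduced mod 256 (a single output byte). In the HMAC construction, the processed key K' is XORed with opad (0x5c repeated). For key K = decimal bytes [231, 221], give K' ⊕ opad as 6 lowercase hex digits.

Key decimal bytes [231, 221] = e7 dd is 2 bytes ≤ B = 3; zero-pad to 3 bytes: K' = e7 dd 00.
XOR each byte with 0x5c: e7⊕5c=bb, dd⊕5c=81, 00⊕5c=5c.

bb815c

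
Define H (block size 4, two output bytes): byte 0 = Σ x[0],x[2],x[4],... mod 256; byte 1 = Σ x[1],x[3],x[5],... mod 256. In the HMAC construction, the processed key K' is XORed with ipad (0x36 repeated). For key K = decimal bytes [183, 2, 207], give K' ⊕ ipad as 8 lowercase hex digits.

Key decimal bytes [183, 2, 207] = b7 02 cf is 3 bytes ≤ B = 4; zero-pad to 4 bytes: K' = b7 02 cf 00.
XOR each byte with 0x36: b7⊕36=81, 02⊕36=34, cf⊕36=f9, 00⊕36=36.

8134f936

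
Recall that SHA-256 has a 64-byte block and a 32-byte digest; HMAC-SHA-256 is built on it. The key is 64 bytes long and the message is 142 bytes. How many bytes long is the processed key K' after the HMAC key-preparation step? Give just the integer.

64

Key is 64 ≤ 64 bytes, zero-padded: |K'| = 64.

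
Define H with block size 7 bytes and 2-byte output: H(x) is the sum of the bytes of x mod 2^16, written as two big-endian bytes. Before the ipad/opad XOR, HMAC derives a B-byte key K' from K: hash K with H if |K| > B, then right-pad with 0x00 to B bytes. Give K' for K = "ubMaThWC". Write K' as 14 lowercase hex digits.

02db0000000000

|K| = 8 > B = 7, so first hash the key.
H(K): sum = 117+98+77+97+84+104+87+67 = 731 → 02 db.
Zero-pad H(K) = 02 db to 7 bytes: K' = 02 db 00 00 00 00 00.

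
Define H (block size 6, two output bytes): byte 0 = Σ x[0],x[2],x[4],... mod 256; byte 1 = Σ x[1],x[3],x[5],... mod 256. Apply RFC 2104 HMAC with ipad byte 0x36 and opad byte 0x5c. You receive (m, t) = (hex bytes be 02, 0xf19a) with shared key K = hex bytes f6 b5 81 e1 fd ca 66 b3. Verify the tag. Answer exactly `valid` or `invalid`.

Key hex bytes f6 b5 81 e1 fd ca 66 b3 is 8 bytes > B = 6, so hash it first: H(key) = da 13, then zero-pad to 6 bytes: K' = da 13 00 00 00 00.
K' ⊕ ipad = ec 25 36 36 36 36; K' ⊕ opad = 86 4f 5c 5c 5c 5c.
Inner hash: even-index sum = 534 mod 256 = 22; odd-index sum = 147 mod 256 = 147 → 16 93.
Outer hash (recomputed tag): even-index sum = 340 mod 256 = 84; odd-index sum = 410 mod 256 = 154 → 54 9a.
Recomputed tag = 549a; claimed = f19a → mismatch.

invalid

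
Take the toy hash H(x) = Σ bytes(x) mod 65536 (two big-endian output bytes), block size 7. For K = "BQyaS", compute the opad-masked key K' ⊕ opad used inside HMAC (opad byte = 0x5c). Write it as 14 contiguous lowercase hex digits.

1e0d253d0f5c5c

Key "BQyaS" = 42 51 79 61 53 is 5 bytes ≤ B = 7; zero-pad to 7 bytes: K' = 42 51 79 61 53 00 00.
XOR each byte with 0x5c: 42⊕5c=1e, 51⊕5c=0d, 79⊕5c=25, 61⊕5c=3d, 53⊕5c=0f, 00⊕5c=5c, 00⊕5c=5c.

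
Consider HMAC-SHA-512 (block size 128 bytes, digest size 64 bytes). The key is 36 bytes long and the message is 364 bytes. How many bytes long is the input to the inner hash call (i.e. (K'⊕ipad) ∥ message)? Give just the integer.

Key is 36 ≤ 128 bytes, zero-padded: |K'| = 128.
Inner input = (K'⊕ipad) ∥ m → 128 + 364 = 492 bytes.

492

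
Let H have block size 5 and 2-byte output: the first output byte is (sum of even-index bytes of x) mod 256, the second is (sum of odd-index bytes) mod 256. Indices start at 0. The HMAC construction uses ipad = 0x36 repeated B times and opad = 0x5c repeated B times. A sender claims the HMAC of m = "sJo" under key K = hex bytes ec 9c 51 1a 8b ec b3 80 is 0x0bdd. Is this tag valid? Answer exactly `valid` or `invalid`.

Key hex bytes ec 9c 51 1a 8b ec b3 80 is 8 bytes > B = 5, so hash it first: H(key) = 7b 22, then zero-pad to 5 bytes: K' = 7b 22 00 00 00.
K' ⊕ ipad = 4d 14 36 36 36; K' ⊕ opad = 27 7e 5c 5c 5c.
Inner hash: even-index sum = 259 mod 256 = 3; odd-index sum = 300 mod 256 = 44 → 03 2c.
Outer hash (recomputed tag): even-index sum = 267 mod 256 = 11; odd-index sum = 221 mod 256 = 221 → 0b dd.
Recomputed tag = 0bdd; claimed = 0bdd → match.

valid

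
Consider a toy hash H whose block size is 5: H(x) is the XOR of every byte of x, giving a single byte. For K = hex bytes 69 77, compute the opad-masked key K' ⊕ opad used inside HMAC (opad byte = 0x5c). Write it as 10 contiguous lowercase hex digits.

Key hex bytes 69 77 is 2 bytes ≤ B = 5; zero-pad to 5 bytes: K' = 69 77 00 00 00.
XOR each byte with 0x5c: 69⊕5c=35, 77⊕5c=2b, 00⊕5c=5c, 00⊕5c=5c, 00⊕5c=5c.

352b5c5c5c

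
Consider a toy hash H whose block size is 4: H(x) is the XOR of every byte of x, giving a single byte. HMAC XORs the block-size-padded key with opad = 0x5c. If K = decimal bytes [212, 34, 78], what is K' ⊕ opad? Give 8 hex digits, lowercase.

887e125c

Key decimal bytes [212, 34, 78] = d4 22 4e is 3 bytes ≤ B = 4; zero-pad to 4 bytes: K' = d4 22 4e 00.
XOR each byte with 0x5c: d4⊕5c=88, 22⊕5c=7e, 4e⊕5c=12, 00⊕5c=5c.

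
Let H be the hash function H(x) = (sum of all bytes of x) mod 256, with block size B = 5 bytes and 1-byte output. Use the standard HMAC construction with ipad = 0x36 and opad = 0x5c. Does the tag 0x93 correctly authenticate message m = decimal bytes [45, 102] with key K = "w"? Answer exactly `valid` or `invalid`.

Key "w" = 77 is 1 byte ≤ B = 5; zero-pad to 5 bytes: K' = 77 00 00 00 00.
K' ⊕ ipad = 41 36 36 36 36; K' ⊕ opad = 2b 5c 5c 5c 5c.
Inner hash: sum = 65+54+54+54+54+45+102 = 428; mod 256 = 172 → ac.
Outer hash (recomputed tag): sum = 43+92+92+92+92+172 = 583; mod 256 = 71 → 47.
Recomputed tag = 47; claimed = 93 → mismatch.

invalid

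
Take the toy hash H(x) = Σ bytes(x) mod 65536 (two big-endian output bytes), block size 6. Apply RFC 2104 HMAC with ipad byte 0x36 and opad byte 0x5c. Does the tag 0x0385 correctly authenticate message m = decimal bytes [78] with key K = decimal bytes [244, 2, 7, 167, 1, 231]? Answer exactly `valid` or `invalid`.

valid

Key decimal bytes [244, 2, 7, 167, 1, 231] = f4 02 07 a7 01 e7 is exactly B = 6 bytes: K' = f4 02 07 a7 01 e7.
K' ⊕ ipad = c2 34 31 91 37 d1; K' ⊕ opad = a8 5e 5b fb 5d bb.
Inner hash: sum = 194+52+49+145+55+209+78 = 782 → 03 0e.
Outer hash (recomputed tag): sum = 168+94+91+251+93+187+3+14 = 901 → 03 85.
Recomputed tag = 0385; claimed = 0385 → match.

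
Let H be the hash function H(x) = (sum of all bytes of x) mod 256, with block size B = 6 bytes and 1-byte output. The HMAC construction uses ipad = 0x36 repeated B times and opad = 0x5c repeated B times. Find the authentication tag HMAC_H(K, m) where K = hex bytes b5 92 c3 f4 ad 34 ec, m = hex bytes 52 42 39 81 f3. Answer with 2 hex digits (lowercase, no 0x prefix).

af

Key hex bytes b5 92 c3 f4 ad 34 ec is 7 bytes > B = 6, so hash it first: H(key) = cb, then zero-pad to 6 bytes: K' = cb 00 00 00 00 00.
K' ⊕ ipad = fd 36 36 36 36 36.  K' ⊕ opad = 97 5c 5c 5c 5c 5c.
Inner input = (K'⊕ipad) ∥ m = fd 36 36 36 36 36 ∥ 52 42 39 81 f3.
Inner hash: sum = 253+54+54+54+54+54+82+66+57+129+243 = 1100; mod 256 = 76 → 4c.
Outer input = (K'⊕opad) ∥ inner = 97 5c 5c 5c 5c 5c ∥ 4c.
Outer hash (tag): sum = 151+92+92+92+92+92+76 = 687; mod 256 = 175 → af.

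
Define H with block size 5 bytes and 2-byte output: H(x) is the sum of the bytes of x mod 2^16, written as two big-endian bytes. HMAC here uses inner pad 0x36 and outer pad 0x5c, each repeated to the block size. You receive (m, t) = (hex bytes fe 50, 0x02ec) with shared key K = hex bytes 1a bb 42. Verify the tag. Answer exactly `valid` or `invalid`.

valid

Key hex bytes 1a bb 42 is 3 bytes ≤ B = 5; zero-pad to 5 bytes: K' = 1a bb 42 00 00.
K' ⊕ ipad = 2c 8d 74 36 36; K' ⊕ opad = 46 e7 1e 5c 5c.
Inner hash: sum = 44+141+116+54+54+254+80 = 743 → 02 e7.
Outer hash (recomputed tag): sum = 70+231+30+92+92+2+231 = 748 → 02 ec.
Recomputed tag = 02ec; claimed = 02ec → match.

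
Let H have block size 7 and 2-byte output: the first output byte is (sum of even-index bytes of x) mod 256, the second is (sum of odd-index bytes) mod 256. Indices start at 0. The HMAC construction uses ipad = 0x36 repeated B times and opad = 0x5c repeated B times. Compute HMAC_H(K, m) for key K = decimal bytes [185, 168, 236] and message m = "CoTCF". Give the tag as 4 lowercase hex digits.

3433

Key decimal bytes [185, 168, 236] = b9 a8 ec is 3 bytes ≤ B = 7; zero-pad to 7 bytes: K' = b9 a8 ec 00 00 00 00.
K' ⊕ ipad = 8f 9e da 36 36 36 36.  K' ⊕ opad = e5 f4 b0 5c 5c 5c 5c.
Inner input = (K'⊕ipad) ∥ m = 8f 9e da 36 36 36 36 ∥ 43 6f 54 43 46.
Inner hash: even-index sum = 647 mod 256 = 135; odd-index sum = 487 mod 256 = 231 → 87 e7.
Outer input = (K'⊕opad) ∥ inner = e5 f4 b0 5c 5c 5c 5c ∥ 87 e7.
Outer hash (tag): even-index sum = 820 mod 256 = 52; odd-index sum = 563 mod 256 = 51 → 34 33.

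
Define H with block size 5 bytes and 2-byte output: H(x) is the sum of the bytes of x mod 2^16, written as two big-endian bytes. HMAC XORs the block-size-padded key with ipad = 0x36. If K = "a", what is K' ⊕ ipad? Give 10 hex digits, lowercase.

5736363636

Key "a" = 61 is 1 byte ≤ B = 5; zero-pad to 5 bytes: K' = 61 00 00 00 00.
XOR each byte with 0x36: 61⊕36=57, 00⊕36=36, 00⊕36=36, 00⊕36=36, 00⊕36=36.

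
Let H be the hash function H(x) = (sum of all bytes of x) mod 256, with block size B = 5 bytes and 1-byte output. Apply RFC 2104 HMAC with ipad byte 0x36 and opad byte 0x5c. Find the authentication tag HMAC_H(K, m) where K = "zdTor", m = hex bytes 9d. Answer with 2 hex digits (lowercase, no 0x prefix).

01

Key "zdTor" = 7a 64 54 6f 72 is exactly B = 5 bytes: K' = 7a 64 54 6f 72.
K' ⊕ ipad = 4c 52 62 59 44.  K' ⊕ opad = 26 38 08 33 2e.
Inner input = (K'⊕ipad) ∥ m = 4c 52 62 59 44 ∥ 9d.
Inner hash: sum = 76+82+98+89+68+157 = 570; mod 256 = 58 → 3a.
Outer input = (K'⊕opad) ∥ inner = 26 38 08 33 2e ∥ 3a.
Outer hash (tag): sum = 38+56+8+51+46+58 = 257; mod 256 = 1 → 01.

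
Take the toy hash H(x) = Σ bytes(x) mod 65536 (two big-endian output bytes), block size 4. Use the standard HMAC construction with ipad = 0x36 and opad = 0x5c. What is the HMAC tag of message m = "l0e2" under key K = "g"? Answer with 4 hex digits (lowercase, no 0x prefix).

Key "g" = 67 is 1 byte ≤ B = 4; zero-pad to 4 bytes: K' = 67 00 00 00.
K' ⊕ ipad = 51 36 36 36.  K' ⊕ opad = 3b 5c 5c 5c.
Inner input = (K'⊕ipad) ∥ m = 51 36 36 36 ∥ 6c 30 65 32.
Inner hash: sum = 81+54+54+54+108+48+101+50 = 550 → 02 26.
Outer input = (K'⊕opad) ∥ inner = 3b 5c 5c 5c ∥ 02 26.
Outer hash (tag): sum = 59+92+92+92+2+38 = 375 → 01 77.

0177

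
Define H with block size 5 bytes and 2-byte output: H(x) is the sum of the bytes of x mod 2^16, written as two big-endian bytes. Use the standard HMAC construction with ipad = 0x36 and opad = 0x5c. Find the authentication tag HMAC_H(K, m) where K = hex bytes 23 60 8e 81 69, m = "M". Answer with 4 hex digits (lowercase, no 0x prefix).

0327

Key hex bytes 23 60 8e 81 69 is exactly B = 5 bytes: K' = 23 60 8e 81 69.
K' ⊕ ipad = 15 56 b8 b7 5f.  K' ⊕ opad = 7f 3c d2 dd 35.
Inner input = (K'⊕ipad) ∥ m = 15 56 b8 b7 5f ∥ 4d.
Inner hash: sum = 21+86+184+183+95+77 = 646 → 02 86.
Outer input = (K'⊕opad) ∥ inner = 7f 3c d2 dd 35 ∥ 02 86.
Outer hash (tag): sum = 127+60+210+221+53+2+134 = 807 → 03 27.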